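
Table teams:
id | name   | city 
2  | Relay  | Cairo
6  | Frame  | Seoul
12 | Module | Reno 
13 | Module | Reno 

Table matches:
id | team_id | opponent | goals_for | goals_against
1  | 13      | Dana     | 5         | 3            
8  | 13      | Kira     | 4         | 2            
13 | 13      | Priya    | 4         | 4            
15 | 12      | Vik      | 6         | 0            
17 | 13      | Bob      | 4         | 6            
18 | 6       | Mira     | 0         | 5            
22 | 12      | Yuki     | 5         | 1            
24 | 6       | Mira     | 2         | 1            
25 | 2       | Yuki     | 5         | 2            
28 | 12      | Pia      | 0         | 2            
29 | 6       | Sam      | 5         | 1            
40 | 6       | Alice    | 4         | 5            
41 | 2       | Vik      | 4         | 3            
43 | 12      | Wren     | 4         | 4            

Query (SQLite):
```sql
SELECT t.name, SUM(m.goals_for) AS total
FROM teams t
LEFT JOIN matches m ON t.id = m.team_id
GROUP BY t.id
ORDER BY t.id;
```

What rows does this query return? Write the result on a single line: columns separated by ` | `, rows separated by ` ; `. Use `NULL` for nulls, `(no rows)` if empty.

LEFT JOIN keeps every teams row; unmatched ones get NULL for matches columns.
Group by teams.id and compute SUM(m.goals_for). SUM over an all-NULL group is NULL.
  2: ids {25, 41} → SUM(m.goals_for)=9
  6: ids {18, 24, 29, 40} → SUM(m.goals_for)=11
  12: ids {15, 22, 28, 43} → SUM(m.goals_for)=15
  13: ids {1, 8, 13, 17} → SUM(m.goals_for)=17

Relay | 9 ; Frame | 11 ; Module | 15 ; Module | 17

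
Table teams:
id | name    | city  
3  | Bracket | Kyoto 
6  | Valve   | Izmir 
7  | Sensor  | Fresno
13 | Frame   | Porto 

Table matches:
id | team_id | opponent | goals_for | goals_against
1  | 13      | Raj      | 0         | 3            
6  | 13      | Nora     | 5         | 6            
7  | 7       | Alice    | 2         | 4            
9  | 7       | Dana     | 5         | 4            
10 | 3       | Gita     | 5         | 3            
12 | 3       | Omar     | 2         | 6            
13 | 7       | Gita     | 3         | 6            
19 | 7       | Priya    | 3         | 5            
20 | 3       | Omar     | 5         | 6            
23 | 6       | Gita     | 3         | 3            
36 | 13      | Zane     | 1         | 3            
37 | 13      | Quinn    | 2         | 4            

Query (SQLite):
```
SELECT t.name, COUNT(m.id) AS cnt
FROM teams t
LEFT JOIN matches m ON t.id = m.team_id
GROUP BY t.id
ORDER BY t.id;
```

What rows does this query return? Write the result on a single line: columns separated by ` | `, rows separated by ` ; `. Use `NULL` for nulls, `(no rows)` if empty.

LEFT JOIN keeps every teams row; unmatched ones get NULL for matches columns.
Group by teams.id and compute COUNT(m.id). COUNT(col) of an all-NULL group is 0.
  3: ids {10, 12, 20} → COUNT(m.id)=3
  6: ids {23} → COUNT(m.id)=1
  7: ids {7, 9, 13, 19} → COUNT(m.id)=4
  13: ids {1, 6, 36, 37} → COUNT(m.id)=4

Bracket | 3 ; Valve | 1 ; Sensor | 4 ; Frame | 4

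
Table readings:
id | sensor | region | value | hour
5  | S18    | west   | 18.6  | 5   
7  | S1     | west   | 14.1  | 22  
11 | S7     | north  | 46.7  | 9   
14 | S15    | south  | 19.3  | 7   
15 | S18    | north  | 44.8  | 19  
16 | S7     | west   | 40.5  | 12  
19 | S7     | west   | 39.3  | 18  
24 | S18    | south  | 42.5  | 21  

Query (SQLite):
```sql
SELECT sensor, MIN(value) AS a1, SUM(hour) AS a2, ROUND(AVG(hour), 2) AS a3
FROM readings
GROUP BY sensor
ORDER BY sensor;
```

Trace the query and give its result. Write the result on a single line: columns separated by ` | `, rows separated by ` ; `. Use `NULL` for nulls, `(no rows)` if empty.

S1 | 14.1 | 22 | 22 ; S15 | 19.3 | 7 | 7 ; S18 | 18.6 | 45 | 15 ; S7 | 39.3 | 39 | 13

Group readings by sensor.
Per group compute: MIN(value), SUM(hour), ROUND(AVG(hour), 2).
  S1: ids {7} → MIN(value)=14.1, SUM(hour)=22, ROUND(AVG(hour), 2)=22
  S15: ids {14} → MIN(value)=19.3, SUM(hour)=7, ROUND(AVG(hour), 2)=7
  S18: ids {5, 15, 24} → MIN(value)=18.6, SUM(hour)=45, ROUND(AVG(hour), 2)=15
  S7: ids {11, 16, 19} → MIN(value)=39.3, SUM(hour)=39, ROUND(AVG(hour), 2)=13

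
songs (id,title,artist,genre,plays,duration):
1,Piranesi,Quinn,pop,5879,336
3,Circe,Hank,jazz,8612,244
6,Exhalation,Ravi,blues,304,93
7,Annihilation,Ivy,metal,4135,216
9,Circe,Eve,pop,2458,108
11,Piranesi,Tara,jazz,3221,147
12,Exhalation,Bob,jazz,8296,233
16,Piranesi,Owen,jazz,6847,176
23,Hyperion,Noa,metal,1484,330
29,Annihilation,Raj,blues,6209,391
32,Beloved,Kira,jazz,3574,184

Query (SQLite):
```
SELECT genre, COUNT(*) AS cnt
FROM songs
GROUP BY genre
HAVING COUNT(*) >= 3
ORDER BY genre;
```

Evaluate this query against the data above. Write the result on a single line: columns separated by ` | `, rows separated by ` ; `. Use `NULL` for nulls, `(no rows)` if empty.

Partition songs by genre; compute COUNT(*) within each group.
HAVING: keep groups with count ≥ 3.
  blues: ids {6, 29} → COUNT(*)=2
  jazz: ids {3, 11, 12, 16, 32} → COUNT(*)=5
  metal: ids {7, 23} → COUNT(*)=2
  pop: ids {1, 9} → COUNT(*)=2

jazz | 5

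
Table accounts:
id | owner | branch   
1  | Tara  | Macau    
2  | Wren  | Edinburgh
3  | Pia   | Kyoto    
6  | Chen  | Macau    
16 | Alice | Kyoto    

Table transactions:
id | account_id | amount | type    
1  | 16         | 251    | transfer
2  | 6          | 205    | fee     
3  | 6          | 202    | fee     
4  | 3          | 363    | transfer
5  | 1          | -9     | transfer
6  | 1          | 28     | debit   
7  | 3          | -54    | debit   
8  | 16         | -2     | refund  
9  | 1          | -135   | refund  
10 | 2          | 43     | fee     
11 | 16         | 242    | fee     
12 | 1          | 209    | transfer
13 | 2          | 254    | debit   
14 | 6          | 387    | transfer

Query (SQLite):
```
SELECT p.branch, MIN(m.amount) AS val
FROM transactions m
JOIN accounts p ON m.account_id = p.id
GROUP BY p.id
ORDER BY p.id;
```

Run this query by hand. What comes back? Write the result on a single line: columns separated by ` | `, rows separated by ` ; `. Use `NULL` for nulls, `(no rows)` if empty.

Macau | -135 ; Edinburgh | 43 ; Kyoto | -54 ; Macau | 202 ; Kyoto | -2

Join each transactions row to its accounts via account_id.
Group joined rows by accounts.id; compute MIN(m.amount) per group.
  1: ids {5, 6, 9, 12} → MIN(m.amount)=-135
  2: ids {10, 13} → MIN(m.amount)=43
  3: ids {4, 7} → MIN(m.amount)=-54
  6: ids {2, 3, 14} → MIN(m.amount)=202
  16: ids {1, 8, 11} → MIN(m.amount)=-2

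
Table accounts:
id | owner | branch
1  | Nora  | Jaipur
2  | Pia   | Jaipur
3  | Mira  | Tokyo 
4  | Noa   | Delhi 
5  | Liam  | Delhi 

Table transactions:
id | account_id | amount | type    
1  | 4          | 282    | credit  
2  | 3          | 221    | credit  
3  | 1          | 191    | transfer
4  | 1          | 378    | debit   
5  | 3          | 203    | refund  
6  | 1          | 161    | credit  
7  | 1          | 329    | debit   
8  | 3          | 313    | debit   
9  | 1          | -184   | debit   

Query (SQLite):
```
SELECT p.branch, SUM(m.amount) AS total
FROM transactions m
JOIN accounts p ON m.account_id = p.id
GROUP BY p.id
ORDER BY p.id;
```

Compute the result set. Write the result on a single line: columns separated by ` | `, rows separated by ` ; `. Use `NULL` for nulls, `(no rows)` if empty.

Join each transactions row to its accounts via account_id.
Group joined rows by accounts.id; compute SUM(m.amount) per group.
  1: ids {3, 4, 6, 7, 9} → SUM(m.amount)=875
  3: ids {2, 5, 8} → SUM(m.amount)=737
  4: ids {1} → SUM(m.amount)=282

Jaipur | 875 ; Tokyo | 737 ; Delhi | 282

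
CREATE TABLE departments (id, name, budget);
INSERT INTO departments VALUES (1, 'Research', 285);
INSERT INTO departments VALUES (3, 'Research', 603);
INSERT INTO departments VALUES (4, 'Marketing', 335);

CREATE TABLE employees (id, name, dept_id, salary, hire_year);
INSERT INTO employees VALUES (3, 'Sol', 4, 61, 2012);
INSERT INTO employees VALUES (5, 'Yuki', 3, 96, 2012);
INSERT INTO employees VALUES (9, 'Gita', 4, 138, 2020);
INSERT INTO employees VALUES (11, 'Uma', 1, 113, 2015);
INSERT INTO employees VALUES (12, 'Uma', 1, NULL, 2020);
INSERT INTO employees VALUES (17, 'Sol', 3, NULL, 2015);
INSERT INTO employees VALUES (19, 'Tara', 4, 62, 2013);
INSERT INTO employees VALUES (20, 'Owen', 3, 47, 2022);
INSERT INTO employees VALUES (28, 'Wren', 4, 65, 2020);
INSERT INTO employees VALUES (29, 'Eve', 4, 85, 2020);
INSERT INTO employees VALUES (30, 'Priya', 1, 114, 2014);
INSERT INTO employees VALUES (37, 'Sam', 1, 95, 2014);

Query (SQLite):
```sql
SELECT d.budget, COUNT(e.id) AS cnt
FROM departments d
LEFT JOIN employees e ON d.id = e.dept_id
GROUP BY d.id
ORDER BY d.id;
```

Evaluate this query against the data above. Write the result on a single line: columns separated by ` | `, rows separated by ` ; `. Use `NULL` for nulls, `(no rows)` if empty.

285 | 4 ; 603 | 3 ; 335 | 5

LEFT JOIN keeps every departments row; unmatched ones get NULL for employees columns.
Group by departments.id and compute COUNT(e.id). COUNT(col) of an all-NULL group is 0.
  1: ids {11, 12, 30, 37} → COUNT(e.id)=4
  3: ids {5, 17, 20} → COUNT(e.id)=3
  4: ids {3, 9, 19, 28, 29} → COUNT(e.id)=5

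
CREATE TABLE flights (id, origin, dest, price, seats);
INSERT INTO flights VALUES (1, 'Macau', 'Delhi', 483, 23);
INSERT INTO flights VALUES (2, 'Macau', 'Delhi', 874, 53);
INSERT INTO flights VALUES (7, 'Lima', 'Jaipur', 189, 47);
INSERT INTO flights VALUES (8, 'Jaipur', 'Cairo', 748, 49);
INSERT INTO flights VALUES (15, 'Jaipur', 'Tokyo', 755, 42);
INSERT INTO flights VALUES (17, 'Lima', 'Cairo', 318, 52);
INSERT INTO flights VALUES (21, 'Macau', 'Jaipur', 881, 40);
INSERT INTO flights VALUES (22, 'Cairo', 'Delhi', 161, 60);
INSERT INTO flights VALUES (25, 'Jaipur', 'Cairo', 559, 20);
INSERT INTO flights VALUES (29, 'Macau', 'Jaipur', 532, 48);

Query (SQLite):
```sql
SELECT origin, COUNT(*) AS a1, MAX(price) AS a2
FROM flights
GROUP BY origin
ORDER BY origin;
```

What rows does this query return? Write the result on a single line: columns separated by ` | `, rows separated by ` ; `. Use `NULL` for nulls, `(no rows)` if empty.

Group flights by origin.
Per group compute: COUNT(*), MAX(price).
  Cairo: ids {22} → COUNT(*)=1, MAX(price)=161
  Jaipur: ids {8, 15, 25} → COUNT(*)=3, MAX(price)=755
  Lima: ids {7, 17} → COUNT(*)=2, MAX(price)=318
  Macau: ids {1, 2, 21, 29} → COUNT(*)=4, MAX(price)=881

Cairo | 1 | 161 ; Jaipur | 3 | 755 ; Lima | 2 | 318 ; Macau | 4 | 881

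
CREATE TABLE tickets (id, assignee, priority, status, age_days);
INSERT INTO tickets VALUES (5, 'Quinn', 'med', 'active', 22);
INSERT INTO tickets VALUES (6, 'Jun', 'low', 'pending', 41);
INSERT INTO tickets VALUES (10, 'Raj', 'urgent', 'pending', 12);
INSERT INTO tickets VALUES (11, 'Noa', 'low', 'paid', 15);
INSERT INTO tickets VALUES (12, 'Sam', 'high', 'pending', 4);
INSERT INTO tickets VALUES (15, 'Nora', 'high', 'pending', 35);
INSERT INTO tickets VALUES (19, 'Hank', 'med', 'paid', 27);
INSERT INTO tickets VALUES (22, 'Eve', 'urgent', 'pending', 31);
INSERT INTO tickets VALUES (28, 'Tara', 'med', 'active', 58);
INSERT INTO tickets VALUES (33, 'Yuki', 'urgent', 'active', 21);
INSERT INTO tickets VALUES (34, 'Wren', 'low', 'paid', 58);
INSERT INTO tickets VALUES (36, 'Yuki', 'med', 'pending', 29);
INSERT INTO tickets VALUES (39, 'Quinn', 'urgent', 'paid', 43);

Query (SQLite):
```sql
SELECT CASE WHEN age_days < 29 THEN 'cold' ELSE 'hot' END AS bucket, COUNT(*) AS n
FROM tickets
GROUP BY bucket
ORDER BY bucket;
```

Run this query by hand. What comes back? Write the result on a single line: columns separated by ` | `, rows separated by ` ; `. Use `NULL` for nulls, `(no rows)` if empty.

cold | 6 ; hot | 7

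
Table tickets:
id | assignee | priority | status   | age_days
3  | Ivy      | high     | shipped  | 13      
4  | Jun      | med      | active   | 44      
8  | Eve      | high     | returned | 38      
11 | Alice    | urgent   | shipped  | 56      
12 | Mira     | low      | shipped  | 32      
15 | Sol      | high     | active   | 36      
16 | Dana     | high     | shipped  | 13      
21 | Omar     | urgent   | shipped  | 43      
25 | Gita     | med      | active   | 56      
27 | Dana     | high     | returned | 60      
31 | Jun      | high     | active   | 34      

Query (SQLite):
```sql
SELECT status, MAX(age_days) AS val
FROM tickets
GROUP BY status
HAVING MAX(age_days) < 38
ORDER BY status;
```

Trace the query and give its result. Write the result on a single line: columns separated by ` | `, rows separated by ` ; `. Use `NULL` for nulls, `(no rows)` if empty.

Partition tickets by status; compute MAX(age_days) within each group.
HAVING: keep groups where MAX(age_days) < 38.
  active: ids {4, 15, 25, 31} → MAX(age_days)=56
  returned: ids {8, 27} → MAX(age_days)=60
  shipped: ids {3, 11, 12, 16, 21} → MAX(age_days)=56

(no rows)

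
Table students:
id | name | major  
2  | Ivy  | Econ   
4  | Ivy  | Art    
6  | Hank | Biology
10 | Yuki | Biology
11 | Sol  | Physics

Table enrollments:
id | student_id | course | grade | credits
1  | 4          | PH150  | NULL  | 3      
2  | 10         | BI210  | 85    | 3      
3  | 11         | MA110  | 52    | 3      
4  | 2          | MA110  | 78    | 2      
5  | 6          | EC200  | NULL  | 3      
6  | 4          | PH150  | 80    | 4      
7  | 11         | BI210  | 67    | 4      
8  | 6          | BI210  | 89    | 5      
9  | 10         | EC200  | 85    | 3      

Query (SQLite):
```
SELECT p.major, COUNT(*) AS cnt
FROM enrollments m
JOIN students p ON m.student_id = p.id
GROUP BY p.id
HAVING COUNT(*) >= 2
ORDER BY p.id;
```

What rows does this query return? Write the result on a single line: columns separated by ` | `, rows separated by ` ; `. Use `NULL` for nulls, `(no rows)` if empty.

Join each enrollments row to its students via student_id.
Group joined rows by students.id; compute COUNT(*) per group.
HAVING: keep groups with count ≥ 2.
  2: ids {4} → COUNT(*)=1
  4: ids {1, 6} → COUNT(*)=2
  6: ids {5, 8} → COUNT(*)=2
  10: ids {2, 9} → COUNT(*)=2
  11: ids {3, 7} → COUNT(*)=2

Art | 2 ; Biology | 2 ; Biology | 2 ; Physics | 2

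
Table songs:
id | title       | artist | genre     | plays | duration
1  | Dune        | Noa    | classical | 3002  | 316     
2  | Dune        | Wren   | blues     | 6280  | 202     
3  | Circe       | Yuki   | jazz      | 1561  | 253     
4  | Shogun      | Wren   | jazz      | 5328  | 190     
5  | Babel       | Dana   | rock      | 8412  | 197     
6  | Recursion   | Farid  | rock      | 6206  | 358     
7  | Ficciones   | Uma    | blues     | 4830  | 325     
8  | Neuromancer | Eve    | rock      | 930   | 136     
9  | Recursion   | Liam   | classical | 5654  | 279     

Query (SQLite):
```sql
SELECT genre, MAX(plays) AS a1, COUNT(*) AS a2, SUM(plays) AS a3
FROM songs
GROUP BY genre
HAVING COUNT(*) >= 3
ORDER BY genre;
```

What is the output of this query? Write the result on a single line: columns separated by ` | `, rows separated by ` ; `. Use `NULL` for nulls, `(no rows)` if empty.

Group songs by genre.
Per group compute: MAX(plays), COUNT(*), SUM(plays).
HAVING: drop groups with fewer than 3 rows.
  blues: ids {2, 7} → MAX(plays)=6280, COUNT(*)=2, SUM(plays)=11110
  classical: ids {1, 9} → MAX(plays)=5654, COUNT(*)=2, SUM(plays)=8656
  jazz: ids {3, 4} → MAX(plays)=5328, COUNT(*)=2, SUM(plays)=6889
  rock: ids {5, 6, 8} → MAX(plays)=8412, COUNT(*)=3, SUM(plays)=15548

rock | 8412 | 3 | 15548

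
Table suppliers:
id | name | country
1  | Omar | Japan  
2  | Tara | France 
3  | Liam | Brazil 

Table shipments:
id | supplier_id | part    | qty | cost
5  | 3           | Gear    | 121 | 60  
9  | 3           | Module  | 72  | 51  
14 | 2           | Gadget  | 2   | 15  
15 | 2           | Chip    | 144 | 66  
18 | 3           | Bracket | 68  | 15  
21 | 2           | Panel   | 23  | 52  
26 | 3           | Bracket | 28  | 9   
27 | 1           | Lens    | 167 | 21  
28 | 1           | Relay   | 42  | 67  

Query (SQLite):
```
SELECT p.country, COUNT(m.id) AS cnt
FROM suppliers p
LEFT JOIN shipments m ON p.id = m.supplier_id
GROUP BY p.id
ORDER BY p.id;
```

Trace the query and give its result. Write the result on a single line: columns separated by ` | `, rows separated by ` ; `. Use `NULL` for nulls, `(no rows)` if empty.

LEFT JOIN keeps every suppliers row; unmatched ones get NULL for shipments columns.
Group by suppliers.id and compute COUNT(m.id). COUNT(col) of an all-NULL group is 0.
  1: ids {27, 28} → COUNT(m.id)=2
  2: ids {14, 15, 21} → COUNT(m.id)=3
  3: ids {5, 9, 18, 26} → COUNT(m.id)=4

Japan | 2 ; France | 3 ; Brazil | 4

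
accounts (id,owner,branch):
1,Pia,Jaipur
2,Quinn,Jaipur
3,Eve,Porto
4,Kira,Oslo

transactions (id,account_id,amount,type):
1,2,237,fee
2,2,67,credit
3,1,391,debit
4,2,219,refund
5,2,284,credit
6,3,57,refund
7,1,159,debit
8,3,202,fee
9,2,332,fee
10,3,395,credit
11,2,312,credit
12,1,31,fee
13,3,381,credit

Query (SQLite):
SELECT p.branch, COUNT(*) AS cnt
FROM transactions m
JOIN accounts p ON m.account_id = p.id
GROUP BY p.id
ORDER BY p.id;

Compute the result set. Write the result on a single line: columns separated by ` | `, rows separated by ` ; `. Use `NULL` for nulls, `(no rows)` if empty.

Jaipur | 3 ; Jaipur | 6 ; Porto | 4

Join each transactions row to its accounts via account_id.
Group joined rows by accounts.id; compute COUNT(*) per group.
  1: ids {3, 7, 12} → COUNT(*)=3
  2: ids {1, 2, 4, 5, 9, 11} → COUNT(*)=6
  3: ids {6, 8, 10, 13} → COUNT(*)=4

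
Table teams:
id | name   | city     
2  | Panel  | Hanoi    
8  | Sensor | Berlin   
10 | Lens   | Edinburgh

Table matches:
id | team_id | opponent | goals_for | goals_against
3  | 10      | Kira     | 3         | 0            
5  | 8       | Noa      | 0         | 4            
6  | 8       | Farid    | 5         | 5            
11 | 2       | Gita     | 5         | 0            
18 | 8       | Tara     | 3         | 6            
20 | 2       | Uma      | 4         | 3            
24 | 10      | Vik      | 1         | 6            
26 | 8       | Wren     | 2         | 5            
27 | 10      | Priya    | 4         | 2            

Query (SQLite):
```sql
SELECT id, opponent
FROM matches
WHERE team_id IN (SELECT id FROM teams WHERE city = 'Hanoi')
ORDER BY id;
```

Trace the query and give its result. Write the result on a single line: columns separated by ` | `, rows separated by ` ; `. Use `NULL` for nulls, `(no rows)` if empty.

Inner query: teams.id where city = 'Hanoi'.
Outer: keep matches rows whose team_id is in that set.
Inner query → {2}

11 | Gita ; 20 | Uma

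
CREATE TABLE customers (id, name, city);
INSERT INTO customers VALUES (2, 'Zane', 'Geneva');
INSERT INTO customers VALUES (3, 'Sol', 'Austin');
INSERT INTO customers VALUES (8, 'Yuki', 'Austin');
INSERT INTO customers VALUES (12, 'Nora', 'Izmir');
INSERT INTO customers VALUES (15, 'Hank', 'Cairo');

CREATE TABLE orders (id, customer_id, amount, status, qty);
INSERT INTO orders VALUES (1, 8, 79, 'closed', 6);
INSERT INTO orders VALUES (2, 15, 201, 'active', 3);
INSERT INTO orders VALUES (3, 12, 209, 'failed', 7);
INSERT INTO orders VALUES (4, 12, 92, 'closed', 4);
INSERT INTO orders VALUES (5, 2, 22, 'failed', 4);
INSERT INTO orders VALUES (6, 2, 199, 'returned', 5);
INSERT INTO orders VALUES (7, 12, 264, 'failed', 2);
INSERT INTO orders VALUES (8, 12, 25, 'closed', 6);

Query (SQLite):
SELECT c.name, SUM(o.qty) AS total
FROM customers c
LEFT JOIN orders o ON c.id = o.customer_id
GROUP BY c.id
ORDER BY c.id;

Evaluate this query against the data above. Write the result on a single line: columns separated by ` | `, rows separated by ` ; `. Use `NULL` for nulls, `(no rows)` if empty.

Zane | 9 ; Sol | NULL ; Yuki | 6 ; Nora | 19 ; Hank | 3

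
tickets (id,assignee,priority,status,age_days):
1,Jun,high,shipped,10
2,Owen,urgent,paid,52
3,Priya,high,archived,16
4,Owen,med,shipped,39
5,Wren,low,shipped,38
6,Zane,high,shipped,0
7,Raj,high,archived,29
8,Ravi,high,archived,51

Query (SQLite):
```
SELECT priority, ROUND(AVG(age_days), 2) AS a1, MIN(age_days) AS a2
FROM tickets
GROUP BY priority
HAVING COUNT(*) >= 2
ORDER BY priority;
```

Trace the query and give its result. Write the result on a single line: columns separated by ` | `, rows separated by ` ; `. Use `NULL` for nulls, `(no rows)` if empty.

Group tickets by priority.
Per group compute: ROUND(AVG(age_days), 2), MIN(age_days).
HAVING: drop groups with fewer than 2 rows.
  high: ids {1, 3, 6, 7, 8} → ROUND(AVG(age_days), 2)=21.2, MIN(age_days)=0
  low: ids {5} → ROUND(AVG(age_days), 2)=38, MIN(age_days)=38
  med: ids {4} → ROUND(AVG(age_days), 2)=39, MIN(age_days)=39
  urgent: ids {2} → ROUND(AVG(age_days), 2)=52, MIN(age_days)=52

high | 21.2 | 0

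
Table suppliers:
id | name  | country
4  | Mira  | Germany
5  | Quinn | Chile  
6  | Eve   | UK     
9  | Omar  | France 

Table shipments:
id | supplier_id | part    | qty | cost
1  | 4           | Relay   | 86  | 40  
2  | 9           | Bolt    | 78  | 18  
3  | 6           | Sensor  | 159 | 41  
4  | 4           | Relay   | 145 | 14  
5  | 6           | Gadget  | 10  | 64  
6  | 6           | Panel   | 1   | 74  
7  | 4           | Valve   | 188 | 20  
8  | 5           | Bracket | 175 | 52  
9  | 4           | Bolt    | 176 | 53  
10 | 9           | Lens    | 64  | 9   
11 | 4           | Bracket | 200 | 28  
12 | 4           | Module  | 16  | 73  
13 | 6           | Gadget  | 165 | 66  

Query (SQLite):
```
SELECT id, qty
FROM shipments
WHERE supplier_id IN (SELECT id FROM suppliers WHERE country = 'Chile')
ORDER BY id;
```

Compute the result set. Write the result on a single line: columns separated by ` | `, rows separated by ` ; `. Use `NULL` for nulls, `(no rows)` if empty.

8 | 175

Inner query: suppliers.id where country = 'Chile'.
Outer: keep shipments rows whose supplier_id is in that set.
Inner query → {5}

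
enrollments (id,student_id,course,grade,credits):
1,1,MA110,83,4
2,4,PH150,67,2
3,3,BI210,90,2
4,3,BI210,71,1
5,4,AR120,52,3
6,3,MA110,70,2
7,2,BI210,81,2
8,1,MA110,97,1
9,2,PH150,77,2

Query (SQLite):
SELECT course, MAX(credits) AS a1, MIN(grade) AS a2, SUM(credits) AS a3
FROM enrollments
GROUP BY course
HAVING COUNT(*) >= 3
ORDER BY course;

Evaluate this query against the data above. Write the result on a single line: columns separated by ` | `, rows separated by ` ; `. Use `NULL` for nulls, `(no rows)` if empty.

Group enrollments by course.
Per group compute: MAX(credits), MIN(grade), SUM(credits).
HAVING: drop groups with fewer than 3 rows.
  AR120: ids {5} → MAX(credits)=3, MIN(grade)=52, SUM(credits)=3
  BI210: ids {3, 4, 7} → MAX(credits)=2, MIN(grade)=71, SUM(credits)=5
  MA110: ids {1, 6, 8} → MAX(credits)=4, MIN(grade)=70, SUM(credits)=7
  PH150: ids {2, 9} → MAX(credits)=2, MIN(grade)=67, SUM(credits)=4

BI210 | 2 | 71 | 5 ; MA110 | 4 | 70 | 7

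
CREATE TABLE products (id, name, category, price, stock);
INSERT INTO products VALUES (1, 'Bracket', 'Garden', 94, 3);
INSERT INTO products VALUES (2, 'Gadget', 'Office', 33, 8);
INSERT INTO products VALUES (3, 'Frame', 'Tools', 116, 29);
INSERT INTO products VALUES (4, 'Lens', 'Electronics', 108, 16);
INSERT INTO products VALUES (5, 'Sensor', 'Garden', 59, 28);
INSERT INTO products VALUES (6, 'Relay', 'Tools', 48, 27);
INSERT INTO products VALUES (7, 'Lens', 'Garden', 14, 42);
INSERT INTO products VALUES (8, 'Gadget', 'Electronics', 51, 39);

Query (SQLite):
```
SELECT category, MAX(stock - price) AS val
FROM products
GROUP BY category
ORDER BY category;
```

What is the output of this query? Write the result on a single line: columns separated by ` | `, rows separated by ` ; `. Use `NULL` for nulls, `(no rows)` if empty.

For each row compute stock - price.
Group by category; take MAX of the expression per group.
  Electronics: ids {4, 8} → MAX(stock - price)=-12
  Garden: ids {1, 5, 7} → MAX(stock - price)=28
  Office: ids {2} → MAX(stock - price)=-25
  Tools: ids {3, 6} → MAX(stock - price)=-21

Electronics | -12 ; Garden | 28 ; Office | -25 ; Tools | -21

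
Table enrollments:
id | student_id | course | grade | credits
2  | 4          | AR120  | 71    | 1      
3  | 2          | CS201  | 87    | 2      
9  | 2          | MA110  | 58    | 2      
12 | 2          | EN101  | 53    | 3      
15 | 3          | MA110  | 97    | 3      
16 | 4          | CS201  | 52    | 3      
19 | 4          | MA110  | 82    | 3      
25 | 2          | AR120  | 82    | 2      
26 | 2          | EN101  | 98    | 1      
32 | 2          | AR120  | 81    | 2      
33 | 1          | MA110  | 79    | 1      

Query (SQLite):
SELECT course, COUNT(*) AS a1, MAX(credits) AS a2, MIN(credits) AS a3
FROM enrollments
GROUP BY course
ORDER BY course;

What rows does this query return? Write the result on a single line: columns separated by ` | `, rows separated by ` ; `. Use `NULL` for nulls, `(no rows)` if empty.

Group enrollments by course.
Per group compute: COUNT(*), MAX(credits), MIN(credits).
  AR120: ids {2, 25, 32} → COUNT(*)=3, MAX(credits)=2, MIN(credits)=1
  CS201: ids {3, 16} → COUNT(*)=2, MAX(credits)=3, MIN(credits)=2
  EN101: ids {12, 26} → COUNT(*)=2, MAX(credits)=3, MIN(credits)=1
  MA110: ids {9, 15, 19, 33} → COUNT(*)=4, MAX(credits)=3, MIN(credits)=1

AR120 | 3 | 2 | 1 ; CS201 | 2 | 3 | 2 ; EN101 | 2 | 3 | 1 ; MA110 | 4 | 3 | 1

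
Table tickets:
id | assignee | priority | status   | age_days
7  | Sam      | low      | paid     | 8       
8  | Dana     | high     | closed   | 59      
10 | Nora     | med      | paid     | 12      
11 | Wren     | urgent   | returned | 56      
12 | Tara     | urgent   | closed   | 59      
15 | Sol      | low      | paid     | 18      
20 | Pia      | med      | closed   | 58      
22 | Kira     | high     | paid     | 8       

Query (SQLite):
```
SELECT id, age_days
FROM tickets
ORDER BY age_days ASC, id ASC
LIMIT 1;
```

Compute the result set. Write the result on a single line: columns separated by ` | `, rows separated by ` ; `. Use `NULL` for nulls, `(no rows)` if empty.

7 | 8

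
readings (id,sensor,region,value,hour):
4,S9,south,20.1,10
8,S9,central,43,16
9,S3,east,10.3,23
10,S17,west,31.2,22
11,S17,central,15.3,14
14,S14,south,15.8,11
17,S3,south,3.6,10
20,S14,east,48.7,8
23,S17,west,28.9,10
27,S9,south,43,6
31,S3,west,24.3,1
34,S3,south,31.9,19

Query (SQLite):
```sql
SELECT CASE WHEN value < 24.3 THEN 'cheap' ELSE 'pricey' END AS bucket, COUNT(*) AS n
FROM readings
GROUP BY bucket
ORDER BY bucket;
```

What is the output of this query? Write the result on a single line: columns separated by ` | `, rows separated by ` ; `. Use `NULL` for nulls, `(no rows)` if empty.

cheap | 5 ; pricey | 7

Bucket rows by value < 24.3 → 'cheap' else 'pricey'; count each bucket.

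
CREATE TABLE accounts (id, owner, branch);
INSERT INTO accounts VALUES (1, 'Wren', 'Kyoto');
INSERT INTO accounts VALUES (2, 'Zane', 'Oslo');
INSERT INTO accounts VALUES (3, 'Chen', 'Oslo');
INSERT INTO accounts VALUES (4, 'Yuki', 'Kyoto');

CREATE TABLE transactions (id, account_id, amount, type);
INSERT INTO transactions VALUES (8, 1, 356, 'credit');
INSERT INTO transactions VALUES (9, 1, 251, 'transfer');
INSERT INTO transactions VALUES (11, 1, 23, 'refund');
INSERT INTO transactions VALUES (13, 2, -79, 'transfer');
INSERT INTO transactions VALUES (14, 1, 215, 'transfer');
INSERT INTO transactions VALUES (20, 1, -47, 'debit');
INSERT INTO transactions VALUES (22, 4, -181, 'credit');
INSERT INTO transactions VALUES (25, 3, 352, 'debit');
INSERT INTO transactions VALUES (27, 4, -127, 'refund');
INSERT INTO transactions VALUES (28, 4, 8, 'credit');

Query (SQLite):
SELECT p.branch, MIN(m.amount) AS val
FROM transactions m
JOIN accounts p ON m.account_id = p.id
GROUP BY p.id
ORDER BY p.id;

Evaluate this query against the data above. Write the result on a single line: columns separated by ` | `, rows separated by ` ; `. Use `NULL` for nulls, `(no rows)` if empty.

Kyoto | -47 ; Oslo | -79 ; Oslo | 352 ; Kyoto | -181

Join each transactions row to its accounts via account_id.
Group joined rows by accounts.id; compute MIN(m.amount) per group.
  1: ids {8, 9, 11, 14, 20} → MIN(m.amount)=-47
  2: ids {13} → MIN(m.amount)=-79
  3: ids {25} → MIN(m.amount)=352
  4: ids {22, 27, 28} → MIN(m.amount)=-181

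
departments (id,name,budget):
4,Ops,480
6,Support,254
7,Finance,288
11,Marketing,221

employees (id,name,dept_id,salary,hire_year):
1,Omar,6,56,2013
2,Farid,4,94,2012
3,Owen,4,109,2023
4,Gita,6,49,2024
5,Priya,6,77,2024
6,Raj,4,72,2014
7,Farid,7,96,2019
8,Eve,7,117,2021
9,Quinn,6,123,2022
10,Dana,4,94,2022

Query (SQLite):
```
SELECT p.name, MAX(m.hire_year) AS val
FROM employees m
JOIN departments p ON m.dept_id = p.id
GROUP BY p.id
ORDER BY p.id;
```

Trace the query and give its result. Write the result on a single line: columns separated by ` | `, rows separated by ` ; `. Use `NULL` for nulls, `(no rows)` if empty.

Ops | 2023 ; Support | 2024 ; Finance | 2021

Join each employees row to its departments via dept_id.
Group joined rows by departments.id; compute MAX(m.hire_year) per group.
  4: ids {2, 3, 6, 10} → MAX(m.hire_year)=2023
  6: ids {1, 4, 5, 9} → MAX(m.hire_year)=2024
  7: ids {7, 8} → MAX(m.hire_year)=2021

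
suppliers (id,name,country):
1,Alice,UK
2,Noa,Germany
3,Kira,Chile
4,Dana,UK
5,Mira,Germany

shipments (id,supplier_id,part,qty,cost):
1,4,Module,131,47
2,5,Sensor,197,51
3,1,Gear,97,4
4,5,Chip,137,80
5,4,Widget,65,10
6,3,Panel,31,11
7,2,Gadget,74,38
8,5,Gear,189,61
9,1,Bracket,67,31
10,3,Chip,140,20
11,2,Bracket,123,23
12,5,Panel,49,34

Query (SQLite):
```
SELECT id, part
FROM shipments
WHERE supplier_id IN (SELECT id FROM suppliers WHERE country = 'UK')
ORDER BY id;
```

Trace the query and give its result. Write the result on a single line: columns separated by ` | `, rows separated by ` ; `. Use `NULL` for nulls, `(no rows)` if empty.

1 | Module ; 3 | Gear ; 5 | Widget ; 9 | Bracket

Inner query: suppliers.id where country = 'UK'.
Outer: keep shipments rows whose supplier_id is in that set.
Inner query → {1, 4}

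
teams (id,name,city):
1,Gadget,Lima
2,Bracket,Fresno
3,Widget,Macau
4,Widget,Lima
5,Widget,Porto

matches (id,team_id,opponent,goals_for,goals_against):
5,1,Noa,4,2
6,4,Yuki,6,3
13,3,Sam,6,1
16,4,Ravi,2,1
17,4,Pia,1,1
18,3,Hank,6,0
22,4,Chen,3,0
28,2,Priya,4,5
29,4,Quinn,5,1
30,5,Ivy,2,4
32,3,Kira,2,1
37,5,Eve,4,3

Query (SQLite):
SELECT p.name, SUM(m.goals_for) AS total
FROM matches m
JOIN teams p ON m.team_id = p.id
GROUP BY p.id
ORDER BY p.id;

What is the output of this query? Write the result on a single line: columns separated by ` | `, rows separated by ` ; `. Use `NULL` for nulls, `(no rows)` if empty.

Join each matches row to its teams via team_id.
Group joined rows by teams.id; compute SUM(m.goals_for) per group.
  1: ids {5} → SUM(m.goals_for)=4
  2: ids {28} → SUM(m.goals_for)=4
  3: ids {13, 18, 32} → SUM(m.goals_for)=14
  4: ids {6, 16, 17, 22, 29} → SUM(m.goals_for)=17
  5: ids {30, 37} → SUM(m.goals_for)=6

Gadget | 4 ; Bracket | 4 ; Widget | 14 ; Widget | 17 ; Widget | 6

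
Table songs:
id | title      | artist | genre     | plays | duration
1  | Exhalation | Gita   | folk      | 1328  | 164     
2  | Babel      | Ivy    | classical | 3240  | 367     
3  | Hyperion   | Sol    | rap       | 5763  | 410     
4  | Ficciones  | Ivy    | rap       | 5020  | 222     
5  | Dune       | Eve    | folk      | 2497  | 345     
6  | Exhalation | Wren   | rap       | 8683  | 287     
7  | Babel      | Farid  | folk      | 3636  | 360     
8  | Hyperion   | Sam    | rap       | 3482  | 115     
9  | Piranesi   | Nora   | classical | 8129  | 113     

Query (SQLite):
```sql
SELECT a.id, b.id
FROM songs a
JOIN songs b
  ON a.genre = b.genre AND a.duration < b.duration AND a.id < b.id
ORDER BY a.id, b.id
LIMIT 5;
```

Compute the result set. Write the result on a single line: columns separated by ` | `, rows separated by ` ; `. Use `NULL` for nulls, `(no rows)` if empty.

1 | 5 ; 1 | 7 ; 4 | 6 ; 5 | 7

Pairs (a,b) with same genre, a.duration < b.duration, a.id < b.id.
genre groups: classical:{2,9} folk:{1,5,7} rap:{3,4,6,8}
Ordered by (a.id, b.id); first 5.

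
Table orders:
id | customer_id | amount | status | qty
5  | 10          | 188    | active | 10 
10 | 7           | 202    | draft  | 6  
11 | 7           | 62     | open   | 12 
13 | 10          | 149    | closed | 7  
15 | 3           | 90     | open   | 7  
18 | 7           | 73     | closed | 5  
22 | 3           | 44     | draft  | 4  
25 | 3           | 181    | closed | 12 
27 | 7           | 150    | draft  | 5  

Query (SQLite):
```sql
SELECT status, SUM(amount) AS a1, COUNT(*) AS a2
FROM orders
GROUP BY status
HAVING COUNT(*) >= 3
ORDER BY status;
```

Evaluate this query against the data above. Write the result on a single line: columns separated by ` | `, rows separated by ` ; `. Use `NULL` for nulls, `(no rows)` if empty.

closed | 403 | 3 ; draft | 396 | 3

Group orders by status.
Per group compute: SUM(amount), COUNT(*).
HAVING: drop groups with fewer than 3 rows.
  active: ids {5} → SUM(amount)=188, COUNT(*)=1
  closed: ids {13, 18, 25} → SUM(amount)=403, COUNT(*)=3
  draft: ids {10, 22, 27} → SUM(amount)=396, COUNT(*)=3
  open: ids {11, 15} → SUM(amount)=152, COUNT(*)=2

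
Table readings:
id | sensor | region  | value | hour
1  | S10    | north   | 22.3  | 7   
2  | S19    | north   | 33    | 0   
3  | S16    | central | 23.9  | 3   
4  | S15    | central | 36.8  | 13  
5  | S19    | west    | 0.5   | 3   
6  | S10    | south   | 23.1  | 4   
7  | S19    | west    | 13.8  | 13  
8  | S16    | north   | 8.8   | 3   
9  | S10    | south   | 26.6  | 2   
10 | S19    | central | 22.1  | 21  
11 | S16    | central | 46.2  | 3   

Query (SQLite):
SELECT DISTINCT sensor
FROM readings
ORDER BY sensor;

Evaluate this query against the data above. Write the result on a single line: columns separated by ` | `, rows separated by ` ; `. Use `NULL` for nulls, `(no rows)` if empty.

S10 ; S15 ; S16 ; S19

Collect distinct sensor values from readings.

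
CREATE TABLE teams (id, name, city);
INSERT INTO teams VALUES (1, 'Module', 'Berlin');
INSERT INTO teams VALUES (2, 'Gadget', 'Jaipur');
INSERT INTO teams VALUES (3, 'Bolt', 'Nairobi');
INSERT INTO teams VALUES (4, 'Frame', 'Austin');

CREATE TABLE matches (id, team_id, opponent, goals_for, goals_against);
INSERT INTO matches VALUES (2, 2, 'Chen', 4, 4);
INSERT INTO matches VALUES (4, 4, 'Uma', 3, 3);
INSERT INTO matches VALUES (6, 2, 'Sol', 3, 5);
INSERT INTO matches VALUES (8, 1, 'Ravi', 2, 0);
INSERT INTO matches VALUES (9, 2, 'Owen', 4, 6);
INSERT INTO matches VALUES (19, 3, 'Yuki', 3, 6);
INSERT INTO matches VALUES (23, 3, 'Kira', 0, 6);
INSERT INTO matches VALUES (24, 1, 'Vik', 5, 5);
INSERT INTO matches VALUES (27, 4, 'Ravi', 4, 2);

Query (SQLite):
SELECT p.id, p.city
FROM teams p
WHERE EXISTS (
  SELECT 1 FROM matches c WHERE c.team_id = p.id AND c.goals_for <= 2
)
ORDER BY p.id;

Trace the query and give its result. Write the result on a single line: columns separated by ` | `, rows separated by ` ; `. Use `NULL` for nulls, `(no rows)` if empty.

For each teams row, check whether any matches with matching team_id has goals_for <= 2.
Keep rows where that is true.

1 | Berlin ; 3 | Nairobi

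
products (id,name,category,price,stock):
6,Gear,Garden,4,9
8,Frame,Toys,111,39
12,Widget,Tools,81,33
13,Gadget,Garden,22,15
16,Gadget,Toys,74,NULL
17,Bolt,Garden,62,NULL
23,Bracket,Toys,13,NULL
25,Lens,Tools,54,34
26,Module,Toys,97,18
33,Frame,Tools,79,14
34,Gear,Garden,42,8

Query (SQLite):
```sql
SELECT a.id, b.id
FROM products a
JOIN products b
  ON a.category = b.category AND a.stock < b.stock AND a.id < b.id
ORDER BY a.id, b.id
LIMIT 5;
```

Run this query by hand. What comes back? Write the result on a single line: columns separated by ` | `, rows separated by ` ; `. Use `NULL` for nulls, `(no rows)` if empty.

Pairs (a,b) with same category, a.stock < b.stock, a.id < b.id.
category groups: Garden:{6,13,17,34} Tools:{12,25,33} Toys:{8,16,23,26}
Ordered by (a.id, b.id); first 5.

6 | 13 ; 12 | 25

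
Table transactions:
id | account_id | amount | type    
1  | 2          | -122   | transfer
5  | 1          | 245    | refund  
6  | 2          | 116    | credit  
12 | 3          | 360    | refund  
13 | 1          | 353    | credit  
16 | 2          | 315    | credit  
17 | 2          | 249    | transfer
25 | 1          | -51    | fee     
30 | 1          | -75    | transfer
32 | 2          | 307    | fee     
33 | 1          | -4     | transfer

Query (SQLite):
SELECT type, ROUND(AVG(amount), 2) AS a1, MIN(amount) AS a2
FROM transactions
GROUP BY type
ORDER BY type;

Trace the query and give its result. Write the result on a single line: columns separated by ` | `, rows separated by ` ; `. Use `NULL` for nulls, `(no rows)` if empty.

Group transactions by type.
Per group compute: ROUND(AVG(amount), 2), MIN(amount).
  credit: ids {6, 13, 16} → ROUND(AVG(amount), 2)=261.33, MIN(amount)=116
  fee: ids {25, 32} → ROUND(AVG(amount), 2)=128, MIN(amount)=-51
  refund: ids {5, 12} → ROUND(AVG(amount), 2)=302.5, MIN(amount)=245
  transfer: ids {1, 17, 30, 33} → ROUND(AVG(amount), 2)=12, MIN(amount)=-122

credit | 261.33 | 116 ; fee | 128 | -51 ; refund | 302.5 | 245 ; transfer | 12 | -122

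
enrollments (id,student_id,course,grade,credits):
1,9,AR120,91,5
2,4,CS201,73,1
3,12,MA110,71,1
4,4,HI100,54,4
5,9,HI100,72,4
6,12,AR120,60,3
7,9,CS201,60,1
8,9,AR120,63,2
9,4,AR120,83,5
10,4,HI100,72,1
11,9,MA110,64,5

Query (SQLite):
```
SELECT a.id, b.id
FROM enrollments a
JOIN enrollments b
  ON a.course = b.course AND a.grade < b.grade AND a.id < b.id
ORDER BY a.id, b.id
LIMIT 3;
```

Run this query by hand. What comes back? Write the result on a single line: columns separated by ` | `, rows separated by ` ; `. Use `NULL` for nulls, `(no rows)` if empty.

Pairs (a,b) with same course, a.grade < b.grade, a.id < b.id.
course groups: AR120:{1,6,8,9} CS201:{2,7} HI100:{4,5,10} MA110:{3,11}
Ordered by (a.id, b.id); first 3.

4 | 5 ; 4 | 10 ; 6 | 8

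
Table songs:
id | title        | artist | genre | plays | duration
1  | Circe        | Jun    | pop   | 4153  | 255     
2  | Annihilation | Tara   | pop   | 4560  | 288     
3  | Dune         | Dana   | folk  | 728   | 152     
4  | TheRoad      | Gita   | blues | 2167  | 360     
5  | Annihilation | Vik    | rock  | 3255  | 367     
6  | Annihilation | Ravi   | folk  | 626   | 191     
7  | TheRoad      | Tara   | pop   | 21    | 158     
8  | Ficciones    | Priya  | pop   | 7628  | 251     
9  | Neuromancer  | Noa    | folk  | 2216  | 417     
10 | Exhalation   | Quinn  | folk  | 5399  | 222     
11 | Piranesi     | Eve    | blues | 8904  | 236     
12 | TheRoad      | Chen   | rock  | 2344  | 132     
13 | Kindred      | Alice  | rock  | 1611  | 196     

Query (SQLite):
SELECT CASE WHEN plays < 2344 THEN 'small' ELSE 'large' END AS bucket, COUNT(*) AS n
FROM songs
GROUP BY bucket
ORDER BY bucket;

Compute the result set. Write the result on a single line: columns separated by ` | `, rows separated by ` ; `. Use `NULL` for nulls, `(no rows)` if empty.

large | 7 ; small | 6

Bucket rows by plays < 2344 → 'small' else 'large'; count each bucket.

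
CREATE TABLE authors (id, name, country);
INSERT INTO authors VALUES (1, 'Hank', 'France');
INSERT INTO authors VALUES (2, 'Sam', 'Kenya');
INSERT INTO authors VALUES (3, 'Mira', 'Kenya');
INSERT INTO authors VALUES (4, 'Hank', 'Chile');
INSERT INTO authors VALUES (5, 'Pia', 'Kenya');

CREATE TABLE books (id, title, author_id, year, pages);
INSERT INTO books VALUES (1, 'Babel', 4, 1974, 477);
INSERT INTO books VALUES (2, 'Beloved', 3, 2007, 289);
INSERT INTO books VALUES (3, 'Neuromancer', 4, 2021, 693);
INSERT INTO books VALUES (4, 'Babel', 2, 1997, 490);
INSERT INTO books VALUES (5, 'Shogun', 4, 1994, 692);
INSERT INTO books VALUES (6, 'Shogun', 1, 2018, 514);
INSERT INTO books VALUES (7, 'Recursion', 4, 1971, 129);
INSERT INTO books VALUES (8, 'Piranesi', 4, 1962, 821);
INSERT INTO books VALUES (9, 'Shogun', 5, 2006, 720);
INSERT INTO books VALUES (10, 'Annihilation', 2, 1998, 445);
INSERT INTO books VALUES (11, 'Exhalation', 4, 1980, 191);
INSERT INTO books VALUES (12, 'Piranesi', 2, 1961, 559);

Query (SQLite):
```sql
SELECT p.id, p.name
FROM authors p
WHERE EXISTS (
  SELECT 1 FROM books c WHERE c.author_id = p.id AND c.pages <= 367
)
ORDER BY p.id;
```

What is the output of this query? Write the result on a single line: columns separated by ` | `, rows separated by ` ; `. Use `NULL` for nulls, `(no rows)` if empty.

3 | Mira ; 4 | Hank

For each authors row, check whether any books with matching author_id has pages <= 367.
Keep rows where that is true.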